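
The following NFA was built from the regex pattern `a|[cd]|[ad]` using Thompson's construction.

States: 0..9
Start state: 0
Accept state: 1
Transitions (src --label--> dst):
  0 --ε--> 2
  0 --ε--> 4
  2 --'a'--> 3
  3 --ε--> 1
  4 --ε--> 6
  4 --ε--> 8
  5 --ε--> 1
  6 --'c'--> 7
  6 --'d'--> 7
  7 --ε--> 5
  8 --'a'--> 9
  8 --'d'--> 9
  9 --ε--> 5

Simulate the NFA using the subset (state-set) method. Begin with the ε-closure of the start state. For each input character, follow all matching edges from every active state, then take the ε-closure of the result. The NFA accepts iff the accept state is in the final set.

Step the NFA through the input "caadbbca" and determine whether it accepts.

Answer: REJECT

Steps:
start: ε-closure({0}) = {0,2,4,6,8}
'c' @ 1: {1,5,7}  (accept∈set)
'a' @ 2: {}  — dead — no transitions
rest 'adbbca' ignored (set empty)
end set {} — state 1 not in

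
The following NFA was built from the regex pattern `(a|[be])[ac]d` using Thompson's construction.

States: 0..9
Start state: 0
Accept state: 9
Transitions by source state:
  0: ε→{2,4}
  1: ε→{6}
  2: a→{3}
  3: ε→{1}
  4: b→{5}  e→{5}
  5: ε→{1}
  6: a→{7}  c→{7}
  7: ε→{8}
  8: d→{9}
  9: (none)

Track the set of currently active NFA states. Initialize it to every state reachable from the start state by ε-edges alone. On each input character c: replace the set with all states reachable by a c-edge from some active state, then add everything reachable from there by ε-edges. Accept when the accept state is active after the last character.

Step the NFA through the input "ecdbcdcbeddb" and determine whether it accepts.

start: ε-closure({0}) = {0,2,4}
'e' @ 1: {1,5,6}
'c' @ 2: {7,8}
'd' @ 3: {9}  [accepting]
'b' @ 4: {}  — state set empty
rest 'cdcbeddb' ignored (set empty)
final: {}; accept 9 not in set

Answer: REJECT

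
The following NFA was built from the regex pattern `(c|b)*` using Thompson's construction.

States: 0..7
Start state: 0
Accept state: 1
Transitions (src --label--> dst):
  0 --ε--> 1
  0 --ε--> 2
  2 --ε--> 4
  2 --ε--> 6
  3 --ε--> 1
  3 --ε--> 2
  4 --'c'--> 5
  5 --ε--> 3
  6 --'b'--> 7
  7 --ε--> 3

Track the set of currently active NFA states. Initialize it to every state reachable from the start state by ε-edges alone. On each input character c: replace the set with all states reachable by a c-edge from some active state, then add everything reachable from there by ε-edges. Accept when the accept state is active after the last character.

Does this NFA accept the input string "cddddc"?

Answer: REJECT

Trace:
start: ε-closure({0}) = {0,1,2,4,6}
'c' @ 1: {1,2,3,4,5,6}  [accepting]
'd' @ 2: {}  — state set empty
rest 'dddc' ignored (set empty)
after full input: {}  (accept=1 not in)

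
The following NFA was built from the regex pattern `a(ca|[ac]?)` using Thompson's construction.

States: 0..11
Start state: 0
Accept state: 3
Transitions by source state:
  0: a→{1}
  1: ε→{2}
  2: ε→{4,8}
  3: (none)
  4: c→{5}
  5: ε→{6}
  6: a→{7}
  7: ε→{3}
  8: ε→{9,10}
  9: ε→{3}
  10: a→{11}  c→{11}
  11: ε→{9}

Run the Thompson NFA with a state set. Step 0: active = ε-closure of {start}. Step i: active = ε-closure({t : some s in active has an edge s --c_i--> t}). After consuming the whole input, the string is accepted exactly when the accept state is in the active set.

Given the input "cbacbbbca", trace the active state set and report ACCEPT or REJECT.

S₀ = ε-closure({0}) = {0}
'c' @ 1: {}  — state set empty
rest 'bacbbbca' ignored (set empty)
after full input: {}  (accept=3 not in)

Answer: REJECT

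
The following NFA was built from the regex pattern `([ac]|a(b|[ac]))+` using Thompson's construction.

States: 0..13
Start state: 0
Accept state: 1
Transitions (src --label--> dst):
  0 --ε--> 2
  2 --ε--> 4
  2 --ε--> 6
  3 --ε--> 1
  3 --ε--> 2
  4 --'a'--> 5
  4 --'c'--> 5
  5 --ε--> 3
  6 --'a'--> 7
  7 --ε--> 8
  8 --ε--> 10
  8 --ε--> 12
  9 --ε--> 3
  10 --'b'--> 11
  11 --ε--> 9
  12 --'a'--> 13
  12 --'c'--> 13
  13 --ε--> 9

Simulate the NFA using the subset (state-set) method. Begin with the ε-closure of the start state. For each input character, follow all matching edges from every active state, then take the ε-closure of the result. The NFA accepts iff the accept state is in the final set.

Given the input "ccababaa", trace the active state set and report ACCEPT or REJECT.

Answer: ACCEPT

Trace:
initial (ε-close {0}): {0,2,4,6}
'c' @ 1: {1,2,3,4,5,6}  (accept∈set)
'c' @ 2: {1,2,3,4,5,6}  (accept∈set)
'a' @ 3: {1,2,3,4,5,6,7,8,10,12}  (accept∈set)
'b' @ 4: {1,2,3,4,6,9,11}  (accept∈set)
'a' @ 5: {1,2,3,4,5,6,7,8,10,12}  (accept∈set)
'b' @ 6: {1,2,3,4,6,9,11}  (accept∈set)
'a' @ 7: {1,2,3,4,5,6,7,8,10,12}  (accept∈set)
'a' @ 8: {1,2,3,4,5,6,7,8,9,10,12,13}  (accept∈set)
final: {1,2,3,4,5,6,7,8,9,10,12,13}; accept 1 in set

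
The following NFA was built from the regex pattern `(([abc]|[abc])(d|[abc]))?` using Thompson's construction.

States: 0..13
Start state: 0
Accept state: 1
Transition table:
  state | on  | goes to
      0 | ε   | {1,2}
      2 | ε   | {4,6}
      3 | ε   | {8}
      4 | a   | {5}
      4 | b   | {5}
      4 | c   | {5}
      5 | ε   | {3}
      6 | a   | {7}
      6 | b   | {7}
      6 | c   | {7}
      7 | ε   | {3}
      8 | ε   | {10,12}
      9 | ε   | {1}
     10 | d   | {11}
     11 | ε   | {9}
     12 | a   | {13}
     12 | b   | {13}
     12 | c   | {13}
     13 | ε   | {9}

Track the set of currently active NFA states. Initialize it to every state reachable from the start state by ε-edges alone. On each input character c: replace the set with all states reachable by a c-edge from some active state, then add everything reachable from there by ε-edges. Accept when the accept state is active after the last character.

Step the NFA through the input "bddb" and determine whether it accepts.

Answer: REJECT

Derivation:
S₀ = ε-closure({0}) = {0,1,2,4,6}
'b' @ 1: {3,5,7,8,10,12}
'd' @ 2: {1,9,11}  ✓accept
'd' @ 3: {}  — no active states
rest 'b' ignored (set empty)
end set {} — state 1 not in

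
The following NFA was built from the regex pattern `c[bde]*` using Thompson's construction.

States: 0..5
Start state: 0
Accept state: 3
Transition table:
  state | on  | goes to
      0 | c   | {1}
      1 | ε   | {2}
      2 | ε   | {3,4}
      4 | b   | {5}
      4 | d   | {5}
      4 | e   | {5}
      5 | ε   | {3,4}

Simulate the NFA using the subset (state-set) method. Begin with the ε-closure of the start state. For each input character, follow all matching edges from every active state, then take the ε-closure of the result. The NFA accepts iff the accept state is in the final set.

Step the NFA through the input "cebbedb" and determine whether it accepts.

start: ε-closure({0}) = {0}
'c' @ 1: {1,2,3,4}  ✓accept
'e' @ 2: {3,4,5}  ✓accept
'b' @ 3: {3,4,5}  ✓accept
'b' @ 4: {3,4,5}  ✓accept
'e' @ 5: {3,4,5}  ✓accept
'd' @ 6: {3,4,5}  ✓accept
'b' @ 7: {3,4,5}  ✓accept
end set {3,4,5} — state 3 in

Answer: ACCEPT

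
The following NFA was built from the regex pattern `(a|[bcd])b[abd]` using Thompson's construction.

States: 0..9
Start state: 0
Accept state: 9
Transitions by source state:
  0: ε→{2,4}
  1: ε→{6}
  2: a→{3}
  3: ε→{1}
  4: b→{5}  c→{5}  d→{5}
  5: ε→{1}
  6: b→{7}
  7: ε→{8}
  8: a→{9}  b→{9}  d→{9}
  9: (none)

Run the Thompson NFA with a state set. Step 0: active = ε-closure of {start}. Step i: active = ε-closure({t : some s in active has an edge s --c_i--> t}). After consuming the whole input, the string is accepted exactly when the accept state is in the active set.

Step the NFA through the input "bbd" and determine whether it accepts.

S₀ = ε-closure({0}) = {0,2,4}
'b' @ 1: {1,5,6}
'b' @ 2: {7,8}
'd' @ 3: {9}  [accepting]
final: {9}; accept 9 in set

Answer: ACCEPT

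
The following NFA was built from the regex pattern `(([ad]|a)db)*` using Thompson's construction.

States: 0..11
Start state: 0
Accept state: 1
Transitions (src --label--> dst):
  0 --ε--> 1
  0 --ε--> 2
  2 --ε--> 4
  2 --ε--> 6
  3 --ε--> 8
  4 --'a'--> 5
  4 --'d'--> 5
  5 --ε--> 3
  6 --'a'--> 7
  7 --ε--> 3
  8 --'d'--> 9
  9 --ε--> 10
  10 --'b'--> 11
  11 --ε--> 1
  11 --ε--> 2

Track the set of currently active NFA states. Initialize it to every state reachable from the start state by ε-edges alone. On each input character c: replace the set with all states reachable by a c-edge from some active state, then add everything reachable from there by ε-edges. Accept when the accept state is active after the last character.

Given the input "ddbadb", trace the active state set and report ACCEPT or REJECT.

start: ε-closure({0}) = {0,1,2,4,6}
'd' @ 1: {3,5,8}
'd' @ 2: {9,10}
'b' @ 3: {1,2,4,6,11}  ✓accept
'a' @ 4: {3,5,7,8}
'd' @ 5: {9,10}
'b' @ 6: {1,2,4,6,11}  ✓accept
end set {1,2,4,6,11} — state 1 in

Answer: ACCEPT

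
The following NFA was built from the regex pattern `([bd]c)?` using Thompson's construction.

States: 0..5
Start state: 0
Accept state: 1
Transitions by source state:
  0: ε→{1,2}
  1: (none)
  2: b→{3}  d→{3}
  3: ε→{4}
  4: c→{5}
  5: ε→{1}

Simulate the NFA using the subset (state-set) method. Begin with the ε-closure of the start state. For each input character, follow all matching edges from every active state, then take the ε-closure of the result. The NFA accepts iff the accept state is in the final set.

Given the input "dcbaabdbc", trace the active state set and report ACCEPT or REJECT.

start: ε-closure({0}) = {0,1,2}
'd' @ 1: {3,4}
'c' @ 2: {1,5}  [accepting]
'b' @ 3: {}  — state set empty
rest 'aabdbc' ignored (set empty)
after full input: {}  (accept=1 not in)

Answer: REJECT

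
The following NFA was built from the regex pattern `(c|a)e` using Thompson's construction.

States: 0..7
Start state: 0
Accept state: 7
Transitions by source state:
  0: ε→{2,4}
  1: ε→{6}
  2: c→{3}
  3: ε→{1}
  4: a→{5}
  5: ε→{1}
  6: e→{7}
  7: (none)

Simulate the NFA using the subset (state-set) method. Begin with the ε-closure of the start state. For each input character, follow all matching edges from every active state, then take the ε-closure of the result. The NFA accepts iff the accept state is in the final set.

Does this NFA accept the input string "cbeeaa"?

S₀ = ε-closure({0}) = {0,2,4}
'c' @ 1: {1,3,6}
'b' @ 2: {}  — state set empty
rest 'eeaa' ignored (set empty)
final: {}; accept 7 not in set

Answer: REJECT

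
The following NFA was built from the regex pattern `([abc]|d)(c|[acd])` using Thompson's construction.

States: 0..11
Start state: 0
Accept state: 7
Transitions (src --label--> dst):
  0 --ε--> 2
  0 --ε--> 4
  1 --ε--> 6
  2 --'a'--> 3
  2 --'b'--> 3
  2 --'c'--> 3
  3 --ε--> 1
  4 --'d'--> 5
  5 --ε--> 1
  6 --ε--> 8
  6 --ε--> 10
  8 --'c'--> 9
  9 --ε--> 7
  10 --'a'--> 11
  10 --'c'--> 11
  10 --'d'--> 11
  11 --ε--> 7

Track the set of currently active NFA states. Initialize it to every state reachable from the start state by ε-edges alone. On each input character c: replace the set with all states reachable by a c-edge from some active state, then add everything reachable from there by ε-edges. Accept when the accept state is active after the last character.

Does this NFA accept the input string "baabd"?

initial (ε-close {0}): {0,2,4}
'b' @ 1: {1,3,6,8,10}
'a' @ 2: {7,11}  [accepting]
'a' @ 3: {}  — dead — no transitions
rest 'bd' ignored (set empty)
end set {} — state 7 not in

Answer: REJECT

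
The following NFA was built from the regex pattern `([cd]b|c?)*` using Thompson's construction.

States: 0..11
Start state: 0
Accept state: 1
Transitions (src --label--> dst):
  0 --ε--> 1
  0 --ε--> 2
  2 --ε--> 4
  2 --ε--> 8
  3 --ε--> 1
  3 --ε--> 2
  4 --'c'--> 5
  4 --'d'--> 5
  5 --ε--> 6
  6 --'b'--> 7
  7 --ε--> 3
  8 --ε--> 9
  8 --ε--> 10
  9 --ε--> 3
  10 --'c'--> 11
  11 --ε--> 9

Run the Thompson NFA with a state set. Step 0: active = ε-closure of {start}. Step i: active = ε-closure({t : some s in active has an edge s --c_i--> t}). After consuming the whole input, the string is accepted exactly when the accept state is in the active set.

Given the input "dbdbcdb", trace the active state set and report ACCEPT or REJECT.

Answer: ACCEPT

Derivation:
start: ε-closure({0}) = {0,1,2,3,4,8,9,10}
'd' @ 1: {5,6}
'b' @ 2: {1,2,3,4,7,8,9,10}  (accept∈set)
'd' @ 3: {5,6}
'b' @ 4: {1,2,3,4,7,8,9,10}  (accept∈set)
'c' @ 5: {1,2,3,4,5,6,8,9,10,11}  (accept∈set)
'd' @ 6: {5,6}
'b' @ 7: {1,2,3,4,7,8,9,10}  (accept∈set)
after full input: {1,2,3,4,7,8,9,10}  (accept=1 in)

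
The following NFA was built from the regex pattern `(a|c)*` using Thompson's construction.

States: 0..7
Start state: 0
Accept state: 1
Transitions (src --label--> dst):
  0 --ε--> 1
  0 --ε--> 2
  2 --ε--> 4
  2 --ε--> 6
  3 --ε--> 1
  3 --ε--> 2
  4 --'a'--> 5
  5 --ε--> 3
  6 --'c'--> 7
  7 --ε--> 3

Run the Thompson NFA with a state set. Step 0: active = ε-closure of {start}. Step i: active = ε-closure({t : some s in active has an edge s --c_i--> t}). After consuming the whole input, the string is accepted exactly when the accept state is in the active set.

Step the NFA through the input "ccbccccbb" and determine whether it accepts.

Answer: REJECT

Steps:
initial (ε-close {0}): {0,1,2,4,6}
'c' @ 1: {1,2,3,4,6,7}  (accept∈set)
'c' @ 2: {1,2,3,4,6,7}  (accept∈set)
'b' @ 3: {}  — no active states
rest 'ccccbb' ignored (set empty)
final: {}; accept 1 not in set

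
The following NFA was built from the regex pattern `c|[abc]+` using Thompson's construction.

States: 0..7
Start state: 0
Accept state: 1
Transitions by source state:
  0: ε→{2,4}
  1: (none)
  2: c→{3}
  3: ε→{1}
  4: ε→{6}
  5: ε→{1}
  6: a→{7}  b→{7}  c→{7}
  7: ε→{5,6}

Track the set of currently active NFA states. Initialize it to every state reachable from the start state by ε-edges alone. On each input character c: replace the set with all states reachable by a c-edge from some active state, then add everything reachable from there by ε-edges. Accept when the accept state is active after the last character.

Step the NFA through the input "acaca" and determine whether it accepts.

Answer: ACCEPT

Derivation:
initial (ε-close {0}): {0,2,4,6}
'a' @ 1: {1,5,6,7}  [accepting]
'c' @ 2: {1,5,6,7}  [accepting]
'a' @ 3: {1,5,6,7}  [accepting]
'c' @ 4: {1,5,6,7}  [accepting]
'a' @ 5: {1,5,6,7}  [accepting]
final: {1,5,6,7}; accept 1 in set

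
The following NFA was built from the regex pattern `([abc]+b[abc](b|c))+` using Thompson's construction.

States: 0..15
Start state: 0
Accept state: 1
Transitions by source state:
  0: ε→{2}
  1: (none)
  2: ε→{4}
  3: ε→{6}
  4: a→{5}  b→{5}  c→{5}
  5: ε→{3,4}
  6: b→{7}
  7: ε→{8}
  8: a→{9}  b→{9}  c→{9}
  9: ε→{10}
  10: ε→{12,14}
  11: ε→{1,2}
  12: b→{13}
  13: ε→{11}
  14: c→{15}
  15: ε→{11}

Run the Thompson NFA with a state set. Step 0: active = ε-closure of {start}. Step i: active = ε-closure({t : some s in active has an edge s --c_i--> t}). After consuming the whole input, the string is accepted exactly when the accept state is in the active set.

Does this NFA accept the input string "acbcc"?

Answer: ACCEPT

Derivation:
S₀ = ε-closure({0}) = {0,2,4}
'a' @ 1: {3,4,5,6}
'c' @ 2: {3,4,5,6}
'b' @ 3: {3,4,5,6,7,8}
'c' @ 4: {3,4,5,6,9,10,12,14}
'c' @ 5: {1,2,3,4,5,6,11,15}  (accept∈set)
final: {1,2,3,4,5,6,11,15}; accept 1 in set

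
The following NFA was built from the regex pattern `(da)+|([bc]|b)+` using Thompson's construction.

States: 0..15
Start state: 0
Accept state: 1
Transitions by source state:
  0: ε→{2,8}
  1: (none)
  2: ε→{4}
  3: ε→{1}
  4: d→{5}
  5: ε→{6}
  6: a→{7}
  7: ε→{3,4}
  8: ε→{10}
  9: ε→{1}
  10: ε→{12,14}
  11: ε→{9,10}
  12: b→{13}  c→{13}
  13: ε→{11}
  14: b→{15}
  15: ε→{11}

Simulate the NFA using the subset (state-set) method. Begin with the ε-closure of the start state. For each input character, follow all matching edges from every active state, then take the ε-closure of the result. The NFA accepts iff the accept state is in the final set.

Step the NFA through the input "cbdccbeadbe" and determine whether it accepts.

Answer: REJECT

Derivation:
S₀ = ε-closure({0}) = {0,2,4,8,10,12,14}
'c' @ 1: {1,9,10,11,12,13,14}  ✓accept
'b' @ 2: {1,9,10,11,12,13,14,15}  ✓accept
'd' @ 3: {}  — state set empty
rest 'ccbeadbe' ignored (set empty)
end set {} — state 1 not in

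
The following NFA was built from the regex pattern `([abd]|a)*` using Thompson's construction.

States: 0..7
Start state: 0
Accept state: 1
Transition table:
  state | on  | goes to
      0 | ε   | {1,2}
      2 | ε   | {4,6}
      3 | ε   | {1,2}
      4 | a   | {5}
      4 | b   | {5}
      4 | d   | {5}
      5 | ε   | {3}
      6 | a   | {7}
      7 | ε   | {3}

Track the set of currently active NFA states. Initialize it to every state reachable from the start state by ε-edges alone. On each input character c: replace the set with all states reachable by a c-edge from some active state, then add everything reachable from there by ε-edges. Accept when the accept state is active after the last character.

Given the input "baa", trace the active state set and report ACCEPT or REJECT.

initial (ε-close {0}): {0,1,2,4,6}
'b' @ 1: {1,2,3,4,5,6}  ✓accept
'a' @ 2: {1,2,3,4,5,6,7}  ✓accept
'a' @ 3: {1,2,3,4,5,6,7}  ✓accept
end set {1,2,3,4,5,6,7} — state 1 in

Answer: ACCEPT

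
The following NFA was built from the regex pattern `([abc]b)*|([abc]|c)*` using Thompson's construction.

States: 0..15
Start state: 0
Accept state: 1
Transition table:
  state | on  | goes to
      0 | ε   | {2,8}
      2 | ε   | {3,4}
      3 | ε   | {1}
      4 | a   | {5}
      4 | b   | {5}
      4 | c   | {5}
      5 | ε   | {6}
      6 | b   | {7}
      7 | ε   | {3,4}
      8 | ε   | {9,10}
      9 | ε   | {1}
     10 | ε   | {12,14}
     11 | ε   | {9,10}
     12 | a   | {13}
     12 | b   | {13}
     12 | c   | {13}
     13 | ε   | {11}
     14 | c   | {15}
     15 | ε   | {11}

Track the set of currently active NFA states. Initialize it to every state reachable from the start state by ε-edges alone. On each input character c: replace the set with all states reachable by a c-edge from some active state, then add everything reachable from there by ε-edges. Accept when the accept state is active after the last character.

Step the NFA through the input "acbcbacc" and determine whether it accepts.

Answer: ACCEPT

Steps:
start: ε-closure({0}) = {0,1,2,3,4,8,9,10,12,14}
'a' @ 1: {1,5,6,9,10,11,12,13,14}  ✓accept
'c' @ 2: {1,9,10,11,12,13,14,15}  ✓accept
'b' @ 3: {1,9,10,11,12,13,14}  ✓accept
'c' @ 4: {1,9,10,11,12,13,14,15}  ✓accept
'b' @ 5: {1,9,10,11,12,13,14}  ✓accept
'a' @ 6: {1,9,10,11,12,13,14}  ✓accept
'c' @ 7: {1,9,10,11,12,13,14,15}  ✓accept
'c' @ 8: {1,9,10,11,12,13,14,15}  ✓accept
final: {1,9,10,11,12,13,14,15}; accept 1 in set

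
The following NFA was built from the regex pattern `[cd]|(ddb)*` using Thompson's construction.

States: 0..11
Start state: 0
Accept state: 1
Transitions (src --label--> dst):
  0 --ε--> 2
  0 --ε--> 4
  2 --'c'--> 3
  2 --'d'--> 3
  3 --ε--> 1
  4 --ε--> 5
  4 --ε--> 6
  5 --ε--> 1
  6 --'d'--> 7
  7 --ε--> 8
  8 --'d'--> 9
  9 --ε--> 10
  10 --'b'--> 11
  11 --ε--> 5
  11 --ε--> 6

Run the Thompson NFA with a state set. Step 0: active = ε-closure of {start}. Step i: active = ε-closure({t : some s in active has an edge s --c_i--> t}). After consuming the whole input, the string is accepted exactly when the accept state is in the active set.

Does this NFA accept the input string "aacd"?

S₀ = ε-closure({0}) = {0,1,2,4,5,6}
'a' @ 1: {}  — state set empty
rest 'acd' ignored (set empty)
final: {}; accept 1 not in set

Answer: REJECT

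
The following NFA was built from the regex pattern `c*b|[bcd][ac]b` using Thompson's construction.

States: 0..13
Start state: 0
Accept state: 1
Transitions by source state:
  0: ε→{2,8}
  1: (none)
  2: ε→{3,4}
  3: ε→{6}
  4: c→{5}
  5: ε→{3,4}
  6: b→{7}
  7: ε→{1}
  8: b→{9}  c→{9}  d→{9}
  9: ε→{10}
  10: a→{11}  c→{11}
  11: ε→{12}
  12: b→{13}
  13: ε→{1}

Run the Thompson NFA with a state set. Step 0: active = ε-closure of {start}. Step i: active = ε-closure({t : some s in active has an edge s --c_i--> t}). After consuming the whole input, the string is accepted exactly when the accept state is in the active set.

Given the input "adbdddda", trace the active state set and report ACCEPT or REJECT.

start: ε-closure({0}) = {0,2,3,4,6,8}
'a' @ 1: {}  — dead — no transitions
rest 'dbdddda' ignored (set empty)
after full input: {}  (accept=1 not in)

Answer: REJECT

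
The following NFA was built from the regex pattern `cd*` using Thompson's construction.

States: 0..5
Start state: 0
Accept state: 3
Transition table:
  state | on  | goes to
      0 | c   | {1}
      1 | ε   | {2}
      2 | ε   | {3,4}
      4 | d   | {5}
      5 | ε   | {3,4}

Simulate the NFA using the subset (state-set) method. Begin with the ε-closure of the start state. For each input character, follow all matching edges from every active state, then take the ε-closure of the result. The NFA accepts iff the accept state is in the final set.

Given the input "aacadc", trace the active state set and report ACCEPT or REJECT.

Answer: REJECT

Trace:
S₀ = ε-closure({0}) = {0}
'a' @ 1: {}  — no active states
rest 'acadc' ignored (set empty)
final: {}; accept 3 not in set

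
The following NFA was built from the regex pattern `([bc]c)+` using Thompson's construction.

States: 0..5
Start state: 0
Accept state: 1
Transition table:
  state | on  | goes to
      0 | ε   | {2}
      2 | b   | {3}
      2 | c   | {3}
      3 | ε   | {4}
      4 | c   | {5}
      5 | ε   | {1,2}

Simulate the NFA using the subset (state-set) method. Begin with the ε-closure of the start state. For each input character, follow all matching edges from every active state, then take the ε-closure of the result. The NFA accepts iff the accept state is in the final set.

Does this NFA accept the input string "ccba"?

initial (ε-close {0}): {0,2}
'c' @ 1: {3,4}
'c' @ 2: {1,2,5}  (accept∈set)
'b' @ 3: {3,4}
'a' @ 4: {}  — dead — no transitions
end set {} — state 1 not in

Answer: REJECT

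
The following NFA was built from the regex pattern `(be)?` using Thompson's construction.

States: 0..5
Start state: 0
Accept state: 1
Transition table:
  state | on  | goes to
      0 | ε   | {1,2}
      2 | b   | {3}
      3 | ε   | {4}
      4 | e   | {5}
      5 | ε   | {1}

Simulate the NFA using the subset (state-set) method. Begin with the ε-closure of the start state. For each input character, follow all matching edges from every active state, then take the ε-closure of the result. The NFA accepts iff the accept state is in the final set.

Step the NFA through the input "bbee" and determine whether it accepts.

Answer: REJECT

Trace:
S₀ = ε-closure({0}) = {0,1,2}
'b' @ 1: {3,4}
'b' @ 2: {}  — state set empty
rest 'ee' ignored (set empty)
after full input: {}  (accept=1 not in)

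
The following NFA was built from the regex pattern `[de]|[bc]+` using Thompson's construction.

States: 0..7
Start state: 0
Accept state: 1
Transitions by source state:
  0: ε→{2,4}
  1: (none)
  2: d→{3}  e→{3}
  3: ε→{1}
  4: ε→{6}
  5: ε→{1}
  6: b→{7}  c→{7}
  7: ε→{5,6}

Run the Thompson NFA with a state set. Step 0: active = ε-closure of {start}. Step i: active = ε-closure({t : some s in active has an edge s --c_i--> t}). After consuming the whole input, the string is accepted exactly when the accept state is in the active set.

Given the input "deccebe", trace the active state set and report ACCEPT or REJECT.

Answer: REJECT

Derivation:
S₀ = ε-closure({0}) = {0,2,4,6}
'd' @ 1: {1,3}  [accepting]
'e' @ 2: {}  — dead — no transitions
rest 'ccebe' ignored (set empty)
final: {}; accept 1 not in set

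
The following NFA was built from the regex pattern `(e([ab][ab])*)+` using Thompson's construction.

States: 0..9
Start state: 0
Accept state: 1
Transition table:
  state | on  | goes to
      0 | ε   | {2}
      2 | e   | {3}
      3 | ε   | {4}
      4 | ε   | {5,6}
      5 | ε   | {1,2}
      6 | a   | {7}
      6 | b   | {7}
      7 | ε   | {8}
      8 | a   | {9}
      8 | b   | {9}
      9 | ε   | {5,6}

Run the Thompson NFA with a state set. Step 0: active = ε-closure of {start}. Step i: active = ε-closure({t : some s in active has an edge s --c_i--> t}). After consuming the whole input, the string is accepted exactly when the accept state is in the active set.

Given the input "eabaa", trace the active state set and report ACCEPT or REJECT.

Answer: ACCEPT

Steps:
initial (ε-close {0}): {0,2}
'e' @ 1: {1,2,3,4,5,6}  [accepting]
'a' @ 2: {7,8}
'b' @ 3: {1,2,5,6,9}  [accepting]
'a' @ 4: {7,8}
'a' @ 5: {1,2,5,6,9}  [accepting]
final: {1,2,5,6,9}; accept 1 in set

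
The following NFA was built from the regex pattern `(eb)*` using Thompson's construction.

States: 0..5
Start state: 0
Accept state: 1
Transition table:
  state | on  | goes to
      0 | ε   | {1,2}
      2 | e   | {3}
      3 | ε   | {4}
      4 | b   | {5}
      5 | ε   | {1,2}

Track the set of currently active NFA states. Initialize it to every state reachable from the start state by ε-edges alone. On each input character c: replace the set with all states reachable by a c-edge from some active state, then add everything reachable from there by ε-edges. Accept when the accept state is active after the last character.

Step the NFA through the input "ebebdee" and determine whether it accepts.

S₀ = ε-closure({0}) = {0,1,2}
'e' @ 1: {3,4}
'b' @ 2: {1,2,5}  [accepting]
'e' @ 3: {3,4}
'b' @ 4: {1,2,5}  [accepting]
'd' @ 5: {}  — dead — no transitions
rest 'ee' ignored (set empty)
end set {} — state 1 not in

Answer: REJECT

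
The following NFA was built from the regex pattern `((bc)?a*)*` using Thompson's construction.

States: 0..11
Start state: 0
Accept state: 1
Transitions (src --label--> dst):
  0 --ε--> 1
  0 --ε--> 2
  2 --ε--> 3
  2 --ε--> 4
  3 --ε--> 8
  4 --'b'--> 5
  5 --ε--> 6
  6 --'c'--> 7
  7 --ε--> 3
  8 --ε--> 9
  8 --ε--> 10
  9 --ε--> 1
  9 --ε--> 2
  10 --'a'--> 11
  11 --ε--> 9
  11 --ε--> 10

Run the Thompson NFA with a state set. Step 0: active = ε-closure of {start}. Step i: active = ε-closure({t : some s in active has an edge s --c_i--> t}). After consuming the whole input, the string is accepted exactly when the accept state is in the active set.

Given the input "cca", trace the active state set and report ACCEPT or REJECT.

Answer: REJECT

Steps:
initial (ε-close {0}): {0,1,2,3,4,8,9,10}
'c' @ 1: {}  — dead — no transitions
rest 'ca' ignored (set empty)
after full input: {}  (accept=1 not in)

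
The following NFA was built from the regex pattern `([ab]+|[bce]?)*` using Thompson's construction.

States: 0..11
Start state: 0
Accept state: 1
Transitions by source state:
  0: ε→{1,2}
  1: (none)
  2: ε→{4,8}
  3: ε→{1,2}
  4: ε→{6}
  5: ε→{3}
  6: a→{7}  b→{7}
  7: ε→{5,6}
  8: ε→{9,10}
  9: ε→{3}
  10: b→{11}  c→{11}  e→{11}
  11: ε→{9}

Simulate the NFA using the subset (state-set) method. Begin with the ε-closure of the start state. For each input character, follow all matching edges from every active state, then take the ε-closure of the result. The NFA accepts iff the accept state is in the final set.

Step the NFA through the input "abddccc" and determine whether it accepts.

start: ε-closure({0}) = {0,1,2,3,4,6,8,9,10}
'a' @ 1: {1,2,3,4,5,6,7,8,9,10}  [accepting]
'b' @ 2: {1,2,3,4,5,6,7,8,9,10,11}  [accepting]
'd' @ 3: {}  — state set empty
rest 'dccc' ignored (set empty)
final: {}; accept 1 not in set

Answer: REJECT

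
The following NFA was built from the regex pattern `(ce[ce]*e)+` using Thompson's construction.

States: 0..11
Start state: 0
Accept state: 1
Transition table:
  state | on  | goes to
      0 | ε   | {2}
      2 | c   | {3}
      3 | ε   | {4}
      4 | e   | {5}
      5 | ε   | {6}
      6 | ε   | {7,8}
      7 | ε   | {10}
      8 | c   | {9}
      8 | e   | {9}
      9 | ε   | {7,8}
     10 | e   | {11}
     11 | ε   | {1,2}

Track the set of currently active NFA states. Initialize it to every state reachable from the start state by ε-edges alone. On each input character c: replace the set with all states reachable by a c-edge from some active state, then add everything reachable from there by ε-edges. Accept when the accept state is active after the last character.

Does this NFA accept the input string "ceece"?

Answer: ACCEPT

Trace:
S₀ = ε-closure({0}) = {0,2}
'c' @ 1: {3,4}
'e' @ 2: {5,6,7,8,10}
'e' @ 3: {1,2,7,8,9,10,11}  (accept∈set)
'c' @ 4: {3,4,7,8,9,10}
'e' @ 5: {1,2,5,6,7,8,9,10,11}  (accept∈set)
after full input: {1,2,5,6,7,8,9,10,11}  (accept=1 in)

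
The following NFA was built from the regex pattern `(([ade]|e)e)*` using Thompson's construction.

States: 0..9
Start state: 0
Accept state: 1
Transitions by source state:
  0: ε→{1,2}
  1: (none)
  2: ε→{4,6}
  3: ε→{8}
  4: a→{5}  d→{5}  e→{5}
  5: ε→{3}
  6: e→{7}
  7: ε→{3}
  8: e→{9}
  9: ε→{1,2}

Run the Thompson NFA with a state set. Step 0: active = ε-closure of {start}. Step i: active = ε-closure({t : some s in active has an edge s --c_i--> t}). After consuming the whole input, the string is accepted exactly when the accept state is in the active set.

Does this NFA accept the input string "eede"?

Answer: ACCEPT

Trace:
initial (ε-close {0}): {0,1,2,4,6}
'e' @ 1: {3,5,7,8}
'e' @ 2: {1,2,4,6,9}  ✓accept
'd' @ 3: {3,5,8}
'e' @ 4: {1,2,4,6,9}  ✓accept
after full input: {1,2,4,6,9}  (accept=1 in)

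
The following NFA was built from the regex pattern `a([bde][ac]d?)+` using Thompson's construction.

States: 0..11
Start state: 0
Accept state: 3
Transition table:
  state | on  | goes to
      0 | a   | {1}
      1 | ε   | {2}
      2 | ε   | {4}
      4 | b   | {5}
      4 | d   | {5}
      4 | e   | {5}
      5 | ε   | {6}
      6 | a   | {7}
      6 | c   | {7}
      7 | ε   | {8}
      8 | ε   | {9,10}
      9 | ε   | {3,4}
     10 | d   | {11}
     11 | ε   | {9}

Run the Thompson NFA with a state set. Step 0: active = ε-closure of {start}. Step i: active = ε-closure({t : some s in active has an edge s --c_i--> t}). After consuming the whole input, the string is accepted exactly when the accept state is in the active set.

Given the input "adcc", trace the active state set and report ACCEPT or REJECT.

Answer: REJECT

Derivation:
start: ε-closure({0}) = {0}
'a' @ 1: {1,2,4}
'd' @ 2: {5,6}
'c' @ 3: {3,4,7,8,9,10}  ✓accept
'c' @ 4: {}  — state set empty
after full input: {}  (accept=3 not in)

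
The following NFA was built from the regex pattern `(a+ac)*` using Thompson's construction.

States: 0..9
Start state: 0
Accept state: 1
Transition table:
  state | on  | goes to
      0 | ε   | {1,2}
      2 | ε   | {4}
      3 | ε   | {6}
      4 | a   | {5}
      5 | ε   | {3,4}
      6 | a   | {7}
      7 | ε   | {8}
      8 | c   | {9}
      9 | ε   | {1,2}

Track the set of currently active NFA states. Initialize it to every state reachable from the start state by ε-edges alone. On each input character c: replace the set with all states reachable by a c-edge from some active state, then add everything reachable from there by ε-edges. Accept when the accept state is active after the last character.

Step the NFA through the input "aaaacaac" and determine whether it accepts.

Answer: ACCEPT

Derivation:
start: ε-closure({0}) = {0,1,2,4}
'a' @ 1: {3,4,5,6}
'a' @ 2: {3,4,5,6,7,8}
'a' @ 3: {3,4,5,6,7,8}
'a' @ 4: {3,4,5,6,7,8}
'c' @ 5: {1,2,4,9}  [accepting]
'a' @ 6: {3,4,5,6}
'a' @ 7: {3,4,5,6,7,8}
'c' @ 8: {1,2,4,9}  [accepting]
after full input: {1,2,4,9}  (accept=1 in)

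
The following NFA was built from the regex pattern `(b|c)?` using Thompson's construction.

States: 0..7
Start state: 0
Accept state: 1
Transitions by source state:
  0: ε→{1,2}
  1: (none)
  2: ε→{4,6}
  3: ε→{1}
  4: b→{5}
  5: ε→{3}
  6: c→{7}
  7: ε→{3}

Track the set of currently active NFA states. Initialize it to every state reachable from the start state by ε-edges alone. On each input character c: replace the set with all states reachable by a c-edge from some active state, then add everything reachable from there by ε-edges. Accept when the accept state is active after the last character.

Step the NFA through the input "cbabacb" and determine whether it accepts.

S₀ = ε-closure({0}) = {0,1,2,4,6}
'c' @ 1: {1,3,7}  (accept∈set)
'b' @ 2: {}  — dead — no transitions
rest 'abacb' ignored (set empty)
final: {}; accept 1 not in set

Answer: REJECT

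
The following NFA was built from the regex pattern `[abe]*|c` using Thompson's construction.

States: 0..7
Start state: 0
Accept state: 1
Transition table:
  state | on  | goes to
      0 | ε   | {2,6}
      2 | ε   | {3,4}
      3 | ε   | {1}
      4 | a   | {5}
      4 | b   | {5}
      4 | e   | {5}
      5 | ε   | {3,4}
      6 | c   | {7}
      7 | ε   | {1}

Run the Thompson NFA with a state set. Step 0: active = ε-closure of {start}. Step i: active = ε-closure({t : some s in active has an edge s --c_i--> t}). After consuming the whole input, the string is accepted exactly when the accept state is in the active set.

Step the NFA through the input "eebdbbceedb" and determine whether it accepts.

Answer: REJECT

Trace:
initial (ε-close {0}): {0,1,2,3,4,6}
'e' @ 1: {1,3,4,5}  [accepting]
'e' @ 2: {1,3,4,5}  [accepting]
'b' @ 3: {1,3,4,5}  [accepting]
'd' @ 4: {}  — dead — no transitions
rest 'bbceedb' ignored (set empty)
end set {} — state 1 not in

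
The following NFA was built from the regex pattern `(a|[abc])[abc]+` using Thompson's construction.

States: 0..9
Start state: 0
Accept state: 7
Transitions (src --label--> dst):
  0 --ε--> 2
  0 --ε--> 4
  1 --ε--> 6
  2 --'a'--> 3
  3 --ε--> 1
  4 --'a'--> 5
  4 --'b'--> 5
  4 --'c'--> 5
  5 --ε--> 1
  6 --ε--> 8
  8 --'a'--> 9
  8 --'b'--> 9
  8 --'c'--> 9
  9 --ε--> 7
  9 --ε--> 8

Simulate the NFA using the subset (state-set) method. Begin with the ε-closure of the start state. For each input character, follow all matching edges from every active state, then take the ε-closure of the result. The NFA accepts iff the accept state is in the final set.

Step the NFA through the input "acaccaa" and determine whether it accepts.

Answer: ACCEPT

Steps:
S₀ = ε-closure({0}) = {0,2,4}
'a' @ 1: {1,3,5,6,8}
'c' @ 2: {7,8,9}  ✓accept
'a' @ 3: {7,8,9}  ✓accept
'c' @ 4: {7,8,9}  ✓accept
'c' @ 5: {7,8,9}  ✓accept
'a' @ 6: {7,8,9}  ✓accept
'a' @ 7: {7,8,9}  ✓accept
after full input: {7,8,9}  (accept=7 in)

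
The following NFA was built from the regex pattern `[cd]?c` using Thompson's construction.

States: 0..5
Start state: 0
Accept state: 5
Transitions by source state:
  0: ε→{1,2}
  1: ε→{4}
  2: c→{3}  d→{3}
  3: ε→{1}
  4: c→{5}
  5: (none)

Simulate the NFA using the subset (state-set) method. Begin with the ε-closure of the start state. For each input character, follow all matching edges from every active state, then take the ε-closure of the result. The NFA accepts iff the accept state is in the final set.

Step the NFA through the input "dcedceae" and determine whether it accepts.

start: ε-closure({0}) = {0,1,2,4}
'd' @ 1: {1,3,4}
'c' @ 2: {5}  [accepting]
'e' @ 3: {}  — state set empty
rest 'dceae' ignored (set empty)
end set {} — state 5 not in

Answer: REJECT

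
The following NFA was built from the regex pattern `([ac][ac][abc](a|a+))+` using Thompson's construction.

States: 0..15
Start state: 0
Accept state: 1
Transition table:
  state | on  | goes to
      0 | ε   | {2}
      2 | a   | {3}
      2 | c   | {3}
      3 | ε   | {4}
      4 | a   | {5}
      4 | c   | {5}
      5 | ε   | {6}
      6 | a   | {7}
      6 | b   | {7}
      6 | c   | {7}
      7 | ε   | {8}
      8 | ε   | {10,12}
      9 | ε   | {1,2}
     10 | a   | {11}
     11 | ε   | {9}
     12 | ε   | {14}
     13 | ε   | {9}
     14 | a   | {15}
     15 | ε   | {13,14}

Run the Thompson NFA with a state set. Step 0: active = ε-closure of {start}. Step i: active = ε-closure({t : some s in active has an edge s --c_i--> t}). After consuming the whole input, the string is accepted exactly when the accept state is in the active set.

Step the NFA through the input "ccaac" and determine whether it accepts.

Answer: REJECT

Steps:
start: ε-closure({0}) = {0,2}
'c' @ 1: {3,4}
'c' @ 2: {5,6}
'a' @ 3: {7,8,10,12,14}
'a' @ 4: {1,2,9,11,13,14,15}  (accept∈set)
'c' @ 5: {3,4}
after full input: {3,4}  (accept=1 not in)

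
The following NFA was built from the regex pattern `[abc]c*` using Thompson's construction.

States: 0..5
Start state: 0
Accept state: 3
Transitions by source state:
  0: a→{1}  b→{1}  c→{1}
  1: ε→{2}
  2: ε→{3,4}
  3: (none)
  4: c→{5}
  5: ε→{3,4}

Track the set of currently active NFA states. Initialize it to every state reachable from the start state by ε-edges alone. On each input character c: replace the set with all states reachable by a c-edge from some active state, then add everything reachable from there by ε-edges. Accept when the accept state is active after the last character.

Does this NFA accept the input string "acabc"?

S₀ = ε-closure({0}) = {0}
'a' @ 1: {1,2,3,4}  [accepting]
'c' @ 2: {3,4,5}  [accepting]
'a' @ 3: {}  — state set empty
rest 'bc' ignored (set empty)
after full input: {}  (accept=3 not in)

Answer: REJECT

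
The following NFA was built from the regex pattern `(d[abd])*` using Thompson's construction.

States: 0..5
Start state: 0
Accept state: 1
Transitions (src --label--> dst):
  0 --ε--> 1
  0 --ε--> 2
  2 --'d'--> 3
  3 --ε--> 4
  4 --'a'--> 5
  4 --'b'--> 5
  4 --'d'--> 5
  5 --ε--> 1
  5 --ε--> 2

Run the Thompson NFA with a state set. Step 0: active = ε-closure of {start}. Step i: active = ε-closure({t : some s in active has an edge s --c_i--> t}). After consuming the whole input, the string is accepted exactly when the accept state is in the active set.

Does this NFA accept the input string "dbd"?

initial (ε-close {0}): {0,1,2}
'd' @ 1: {3,4}
'b' @ 2: {1,2,5}  [accepting]
'd' @ 3: {3,4}
after full input: {3,4}  (accept=1 not in)

Answer: REJECT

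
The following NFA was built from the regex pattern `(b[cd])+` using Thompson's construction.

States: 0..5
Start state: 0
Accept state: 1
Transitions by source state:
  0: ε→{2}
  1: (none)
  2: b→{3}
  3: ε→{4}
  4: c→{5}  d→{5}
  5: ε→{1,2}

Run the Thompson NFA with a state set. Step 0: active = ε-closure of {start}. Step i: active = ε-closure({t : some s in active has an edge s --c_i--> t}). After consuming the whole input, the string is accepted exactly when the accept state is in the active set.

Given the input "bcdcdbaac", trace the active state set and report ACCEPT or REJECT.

S₀ = ε-closure({0}) = {0,2}
'b' @ 1: {3,4}
'c' @ 2: {1,2,5}  ✓accept
'd' @ 3: {}  — dead — no transitions
rest 'cdbaac' ignored (set empty)
after full input: {}  (accept=1 not in)

Answer: REJECT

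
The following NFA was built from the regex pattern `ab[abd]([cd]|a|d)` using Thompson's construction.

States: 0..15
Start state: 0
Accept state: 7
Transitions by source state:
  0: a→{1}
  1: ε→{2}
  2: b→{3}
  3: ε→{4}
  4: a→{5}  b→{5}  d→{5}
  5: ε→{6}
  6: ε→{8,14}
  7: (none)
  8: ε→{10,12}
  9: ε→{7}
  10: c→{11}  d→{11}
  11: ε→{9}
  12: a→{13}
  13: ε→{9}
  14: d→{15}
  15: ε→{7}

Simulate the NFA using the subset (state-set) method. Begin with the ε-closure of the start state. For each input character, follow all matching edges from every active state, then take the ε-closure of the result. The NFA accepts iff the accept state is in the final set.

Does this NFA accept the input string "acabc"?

initial (ε-close {0}): {0}
'a' @ 1: {1,2}
'c' @ 2: {}  — no active states
rest 'abc' ignored (set empty)
end set {} — state 7 not in

Answer: REJECT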